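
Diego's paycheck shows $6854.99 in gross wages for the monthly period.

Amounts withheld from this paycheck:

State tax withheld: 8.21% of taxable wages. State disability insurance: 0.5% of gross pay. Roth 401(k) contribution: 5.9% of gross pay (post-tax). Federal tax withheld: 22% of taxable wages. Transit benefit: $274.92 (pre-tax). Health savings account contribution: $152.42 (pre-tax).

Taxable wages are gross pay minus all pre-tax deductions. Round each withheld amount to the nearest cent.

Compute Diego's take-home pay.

Health savings account contribution: $152.42
Transit benefit: $274.92
Pre-tax total = $152.42 + $274.92 = $427.34
Taxable wages = $6854.99 − $427.34 = $6427.65
State tax withheld: $6427.65 × 0.0821 = $527.71
Federal tax withheld: $6427.65 × 0.22 = $1414.08
State disability insurance: $6854.99 × 0.005 = $34.27
Roth 401(k) contribution: $6854.99 × 0.059 = $404.44
Total deductions = $152.42 + $274.92 + $527.71 + $1414.08 + $34.27 + $404.44 = $2807.84
Net pay = $6854.99 − $2807.84 = $4047.15

$4047.15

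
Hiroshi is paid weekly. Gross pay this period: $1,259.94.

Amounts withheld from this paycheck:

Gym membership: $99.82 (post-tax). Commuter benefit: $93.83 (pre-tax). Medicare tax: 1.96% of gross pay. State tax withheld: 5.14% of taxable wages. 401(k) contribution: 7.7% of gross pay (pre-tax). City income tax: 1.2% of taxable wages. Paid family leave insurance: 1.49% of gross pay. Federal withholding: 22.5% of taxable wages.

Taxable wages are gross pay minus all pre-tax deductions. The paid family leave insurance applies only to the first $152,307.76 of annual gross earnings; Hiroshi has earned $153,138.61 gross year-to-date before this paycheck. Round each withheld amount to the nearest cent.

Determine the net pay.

$636.25

401(k) contribution: $1,259.94 × 0.077 = $97.02
Commuter benefit: $93.83
Pre-tax total = $97.02 + $93.83 = $190.85
Taxable wages = $1,259.94 − $190.85 = $1,069.09
State tax withheld: $1,069.09 × 0.0514 = $54.95
Federal withholding: $1,069.09 × 0.225 = $240.55
City income tax: $1,069.09 × 0.012 = $12.83
Paid family leave insurance: annual cap $152,307.76 already reached (YTD $153,138.61), so $0.00
Medicare tax: $1,259.94 × 0.0196 = $24.69
Gym membership: $99.82
Total deductions = $97.02 + $93.83 + $54.95 + $240.55 + $12.83 + $0.00 + $24.69 + $99.82 = $623.69
Net pay = $1,259.94 − $623.69 = $636.25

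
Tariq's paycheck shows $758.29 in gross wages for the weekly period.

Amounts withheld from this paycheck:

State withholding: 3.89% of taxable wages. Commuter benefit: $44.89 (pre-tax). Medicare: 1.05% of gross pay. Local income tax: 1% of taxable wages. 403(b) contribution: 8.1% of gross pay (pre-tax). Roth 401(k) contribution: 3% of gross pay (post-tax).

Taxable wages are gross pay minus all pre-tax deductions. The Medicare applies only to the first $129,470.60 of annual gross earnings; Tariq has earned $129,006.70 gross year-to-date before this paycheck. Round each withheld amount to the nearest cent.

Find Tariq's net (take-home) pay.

403(b) contribution: $758.29 × 0.081 = $61.42
Commuter benefit: $44.89
Pre-tax total = $61.42 + $44.89 = $106.31
Taxable wages = $758.29 − $106.31 = $651.98
Local income tax: $651.98 × 0.01 = $6.52
State withholding: $651.98 × 0.0389 = $25.36
Medicare: only $129,470.60 − $129,006.70 = $463.90 of this check is subject → $463.90 × 0.0105 = $4.87
Roth 401(k) contribution: $758.29 × 0.03 = $22.75
Total deductions = $61.42 + $44.89 + $6.52 + $25.36 + $4.87 + $22.75 = $165.81
Net pay = $758.29 − $165.81 = $592.48

$592.48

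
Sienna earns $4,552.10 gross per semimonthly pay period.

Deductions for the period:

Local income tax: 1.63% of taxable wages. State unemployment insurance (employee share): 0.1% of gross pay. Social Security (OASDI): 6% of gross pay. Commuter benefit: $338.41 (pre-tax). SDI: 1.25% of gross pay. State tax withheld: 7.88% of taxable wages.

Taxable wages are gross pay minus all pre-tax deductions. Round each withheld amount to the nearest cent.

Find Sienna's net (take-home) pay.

Commuter benefit: $338.41
Taxable wages = $4,552.10 − $338.41 = $4,213.69
Local income tax: $4,213.69 × 0.0163 = $68.68
State tax withheld: $4,213.69 × 0.0788 = $332.04
SDI: $4,552.10 × 0.0125 = $56.90
Social Security (OASDI): $4,552.10 × 0.06 = $273.13
State unemployment insurance (employee share): $4,552.10 × 0.001 = $4.55
Total deductions = $338.41 + $68.68 + $332.04 + $56.90 + $273.13 + $4.55 = $1,073.71
Net pay = $4,552.10 − $1,073.71 = $3,478.39

$3,478.39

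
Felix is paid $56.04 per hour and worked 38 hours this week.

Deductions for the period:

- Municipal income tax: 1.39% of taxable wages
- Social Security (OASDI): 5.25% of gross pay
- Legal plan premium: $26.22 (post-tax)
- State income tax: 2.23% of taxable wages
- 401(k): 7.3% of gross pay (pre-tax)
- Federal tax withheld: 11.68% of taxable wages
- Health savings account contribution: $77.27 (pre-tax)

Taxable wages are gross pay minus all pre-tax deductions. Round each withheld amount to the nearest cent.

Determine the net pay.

Gross pay: 38 × $56.04 = $2,129.52
Health savings account contribution: $77.27
401(k): $2,129.52 × 0.073 = $155.45
Pre-tax total = $77.27 + $155.45 = $232.72
Taxable wages = $2,129.52 − $232.72 = $1,896.80
State income tax: $1,896.80 × 0.0223 = $42.30
Federal tax withheld: $1,896.80 × 0.1168 = $221.55
Municipal income tax: $1,896.80 × 0.0139 = $26.37
Social Security (OASDI): $2,129.52 × 0.0525 = $111.80
Legal plan premium: $26.22
Total deductions = $77.27 + $155.45 + $42.30 + $221.55 + $26.37 + $111.80 + $26.22 = $660.96
Net pay = $2,129.52 − $660.96 = $1,468.56

$1,468.56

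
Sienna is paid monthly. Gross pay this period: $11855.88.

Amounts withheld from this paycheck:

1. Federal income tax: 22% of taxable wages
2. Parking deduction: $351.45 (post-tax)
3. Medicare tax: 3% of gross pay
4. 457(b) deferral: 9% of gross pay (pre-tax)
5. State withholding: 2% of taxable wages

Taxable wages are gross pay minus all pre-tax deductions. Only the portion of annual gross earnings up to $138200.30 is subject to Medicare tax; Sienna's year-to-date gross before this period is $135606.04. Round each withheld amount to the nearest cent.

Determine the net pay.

$7770.24

457(b) deferral: $11855.88 × 0.09 = $1067.03
Taxable wages = $11855.88 − $1067.03 = $10788.85
Federal income tax: $10788.85 × 0.22 = $2373.55
State withholding: $10788.85 × 0.02 = $215.78
Medicare tax: only $138200.30 − $135606.04 = $2594.26 of this check is subject → $2594.26 × 0.03 = $77.83
Parking deduction: $351.45
Total deductions = $1067.03 + $2373.55 + $215.78 + $77.83 + $351.45 = $4085.64
Net pay = $11855.88 − $4085.64 = $7770.24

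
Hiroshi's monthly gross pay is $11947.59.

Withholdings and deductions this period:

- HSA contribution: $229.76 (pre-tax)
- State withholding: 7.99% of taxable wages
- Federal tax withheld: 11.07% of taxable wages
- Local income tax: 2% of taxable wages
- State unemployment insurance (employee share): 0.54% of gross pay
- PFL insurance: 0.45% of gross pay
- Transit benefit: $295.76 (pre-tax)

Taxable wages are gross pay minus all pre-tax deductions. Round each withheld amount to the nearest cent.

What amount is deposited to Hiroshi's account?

HSA contribution: $229.76
Transit benefit: $295.76
Pre-tax total = $229.76 + $295.76 = $525.52
Taxable wages = $11947.59 − $525.52 = $11422.07
State withholding: $11422.07 × 0.0799 = $912.62
Federal tax withheld: $11422.07 × 0.1107 = $1264.42
Local income tax: $11422.07 × 0.02 = $228.44
State unemployment insurance (employee share): $11947.59 × 0.0054 = $64.52
PFL insurance: $11947.59 × 0.0045 = $53.76
Total deductions = $229.76 + $295.76 + $912.62 + $1264.42 + $228.44 + $64.52 + $53.76 = $3049.28
Net pay = $11947.59 − $3049.28 = $8898.31

$8898.31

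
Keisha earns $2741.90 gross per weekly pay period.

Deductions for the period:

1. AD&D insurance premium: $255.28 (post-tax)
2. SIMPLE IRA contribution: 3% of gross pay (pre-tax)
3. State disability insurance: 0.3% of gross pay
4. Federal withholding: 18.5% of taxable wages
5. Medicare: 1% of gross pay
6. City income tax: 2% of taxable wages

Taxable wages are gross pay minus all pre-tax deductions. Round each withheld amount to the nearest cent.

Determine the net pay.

$1823.49

SIMPLE IRA contribution: $2741.90 × 0.03 = $82.26
Taxable wages = $2741.90 − $82.26 = $2659.64
Federal withholding: $2659.64 × 0.185 = $492.03
City income tax: $2659.64 × 0.02 = $53.19
State disability insurance: $2741.90 × 0.003 = $8.23
Medicare: $2741.90 × 0.01 = $27.42
AD&D insurance premium: $255.28
Total deductions = $82.26 + $492.03 + $53.19 + $8.23 + $27.42 + $255.28 = $918.41
Net pay = $2741.90 − $918.41 = $1823.49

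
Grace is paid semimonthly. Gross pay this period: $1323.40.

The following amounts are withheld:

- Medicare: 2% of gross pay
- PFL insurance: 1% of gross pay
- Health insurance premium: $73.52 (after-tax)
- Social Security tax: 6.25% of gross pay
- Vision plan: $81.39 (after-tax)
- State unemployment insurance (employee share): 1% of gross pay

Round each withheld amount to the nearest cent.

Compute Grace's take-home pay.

State unemployment insurance (employee share): $1323.40 × 0.01 = $13.23
PFL insurance: $1323.40 × 0.01 = $13.23
Social Security tax: $1323.40 × 0.0625 = $82.71
Medicare: $1323.40 × 0.02 = $26.47
Vision plan: $81.39
Health insurance premium: $73.52
Total deductions = $13.23 + $13.23 + $82.71 + $26.47 + $81.39 + $73.52 = $290.55
Net pay = $1323.40 − $290.55 = $1032.85

$1032.85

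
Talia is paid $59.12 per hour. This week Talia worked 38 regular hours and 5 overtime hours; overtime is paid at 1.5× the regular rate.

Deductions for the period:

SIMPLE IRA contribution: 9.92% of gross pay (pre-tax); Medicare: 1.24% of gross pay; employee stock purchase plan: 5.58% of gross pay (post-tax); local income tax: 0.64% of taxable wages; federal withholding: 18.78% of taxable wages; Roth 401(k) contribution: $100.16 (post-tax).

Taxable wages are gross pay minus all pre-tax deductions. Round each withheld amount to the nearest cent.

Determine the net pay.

$1,668.93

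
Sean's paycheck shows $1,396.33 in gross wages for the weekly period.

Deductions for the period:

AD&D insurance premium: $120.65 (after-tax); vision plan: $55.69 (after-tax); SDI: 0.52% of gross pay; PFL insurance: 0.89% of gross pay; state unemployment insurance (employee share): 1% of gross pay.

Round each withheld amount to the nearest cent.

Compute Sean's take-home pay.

SDI: $1,396.33 × 0.0052 = $7.26
State unemployment insurance (employee share): $1,396.33 × 0.01 = $13.96
PFL insurance: $1,396.33 × 0.0089 = $12.43
AD&D insurance premium: $120.65
Vision plan: $55.69
Total deductions = $7.26 + $13.96 + $12.43 + $120.65 + $55.69 = $209.99
Net pay = $1,396.33 − $209.99 = $1,186.34

$1,186.34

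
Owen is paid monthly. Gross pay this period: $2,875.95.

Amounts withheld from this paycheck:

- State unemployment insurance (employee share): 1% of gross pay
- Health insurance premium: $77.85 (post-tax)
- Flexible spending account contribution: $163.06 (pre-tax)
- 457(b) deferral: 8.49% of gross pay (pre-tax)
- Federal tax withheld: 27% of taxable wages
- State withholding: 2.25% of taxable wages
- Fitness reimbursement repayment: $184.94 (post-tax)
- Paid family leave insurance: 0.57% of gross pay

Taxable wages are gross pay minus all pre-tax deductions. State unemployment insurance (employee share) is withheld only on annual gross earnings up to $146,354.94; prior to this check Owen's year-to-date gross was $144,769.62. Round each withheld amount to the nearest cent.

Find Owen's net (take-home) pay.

$1,451.59

Flexible spending account contribution: $163.06
457(b) deferral: $2,875.95 × 0.0849 = $244.17
Pre-tax total = $163.06 + $244.17 = $407.23
Taxable wages = $2,875.95 − $407.23 = $2,468.72
Federal tax withheld: $2,468.72 × 0.27 = $666.55
State withholding: $2,468.72 × 0.0225 = $55.55
Paid family leave insurance: $2,875.95 × 0.0057 = $16.39
State unemployment insurance (employee share): only $146,354.94 − $144,769.62 = $1,585.32 of this check is subject → $1,585.32 × 0.01 = $15.85
Fitness reimbursement repayment: $184.94
Health insurance premium: $77.85
Total deductions = $163.06 + $244.17 + $666.55 + $55.55 + $16.39 + $15.85 + $184.94 + $77.85 = $1,424.36
Net pay = $2,875.95 − $1,424.36 = $1,451.59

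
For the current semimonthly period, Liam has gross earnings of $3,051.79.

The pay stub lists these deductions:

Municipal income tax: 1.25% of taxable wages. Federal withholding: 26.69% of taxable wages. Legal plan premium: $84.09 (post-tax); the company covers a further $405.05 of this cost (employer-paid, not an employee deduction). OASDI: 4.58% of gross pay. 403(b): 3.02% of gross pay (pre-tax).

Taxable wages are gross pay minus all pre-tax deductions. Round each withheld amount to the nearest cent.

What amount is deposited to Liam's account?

$1,908.84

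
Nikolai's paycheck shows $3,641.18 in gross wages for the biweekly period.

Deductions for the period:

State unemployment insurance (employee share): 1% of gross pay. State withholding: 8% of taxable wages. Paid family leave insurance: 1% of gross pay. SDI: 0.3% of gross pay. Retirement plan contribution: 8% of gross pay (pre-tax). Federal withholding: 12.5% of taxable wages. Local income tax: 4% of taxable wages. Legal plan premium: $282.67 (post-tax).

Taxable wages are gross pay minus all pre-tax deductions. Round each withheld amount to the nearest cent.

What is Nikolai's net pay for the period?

Retirement plan contribution: $3,641.18 × 0.08 = $291.29
Taxable wages = $3,641.18 − $291.29 = $3,349.89
Local income tax: $3,349.89 × 0.04 = $134.00
State withholding: $3,349.89 × 0.08 = $267.99
Federal withholding: $3,349.89 × 0.125 = $418.74
State unemployment insurance (employee share): $3,641.18 × 0.01 = $36.41
Paid family leave insurance: $3,641.18 × 0.01 = $36.41
SDI: $3,641.18 × 0.003 = $10.92
Legal plan premium: $282.67
Total deductions = $291.29 + $134.00 + $267.99 + $418.74 + $36.41 + $36.41 + $10.92 + $282.67 = $1,478.43
Net pay = $3,641.18 − $1,478.43 = $2,162.75

$2,162.75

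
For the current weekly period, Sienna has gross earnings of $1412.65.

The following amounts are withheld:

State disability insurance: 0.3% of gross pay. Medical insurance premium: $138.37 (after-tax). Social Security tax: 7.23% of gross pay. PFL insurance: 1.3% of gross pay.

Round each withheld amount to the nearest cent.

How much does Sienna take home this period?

$1149.55

PFL insurance: $1412.65 × 0.013 = $18.36
State disability insurance: $1412.65 × 0.003 = $4.24
Social Security tax: $1412.65 × 0.0723 = $102.13
Medical insurance premium: $138.37
Total deductions = $18.36 + $4.24 + $102.13 + $138.37 = $263.10
Net pay = $1412.65 − $263.10 = $1149.55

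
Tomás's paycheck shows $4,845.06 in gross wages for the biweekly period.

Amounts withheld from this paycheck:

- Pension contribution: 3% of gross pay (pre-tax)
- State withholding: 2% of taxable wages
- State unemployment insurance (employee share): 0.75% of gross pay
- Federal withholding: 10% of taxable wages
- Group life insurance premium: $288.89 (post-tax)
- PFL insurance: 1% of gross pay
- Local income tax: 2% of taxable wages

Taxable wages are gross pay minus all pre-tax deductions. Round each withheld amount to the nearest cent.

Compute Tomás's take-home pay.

$3,668.08

Pension contribution: $4,845.06 × 0.03 = $145.35
Taxable wages = $4,845.06 − $145.35 = $4,699.71
Federal withholding: $4,699.71 × 0.1 = $469.97
Local income tax: $4,699.71 × 0.02 = $93.99
State withholding: $4,699.71 × 0.02 = $93.99
PFL insurance: $4,845.06 × 0.01 = $48.45
State unemployment insurance (employee share): $4,845.06 × 0.0075 = $36.34
Group life insurance premium: $288.89
Total deductions = $145.35 + $469.97 + $93.99 + $93.99 + $48.45 + $36.34 + $288.89 = $1,176.98
Net pay = $4,845.06 − $1,176.98 = $3,668.08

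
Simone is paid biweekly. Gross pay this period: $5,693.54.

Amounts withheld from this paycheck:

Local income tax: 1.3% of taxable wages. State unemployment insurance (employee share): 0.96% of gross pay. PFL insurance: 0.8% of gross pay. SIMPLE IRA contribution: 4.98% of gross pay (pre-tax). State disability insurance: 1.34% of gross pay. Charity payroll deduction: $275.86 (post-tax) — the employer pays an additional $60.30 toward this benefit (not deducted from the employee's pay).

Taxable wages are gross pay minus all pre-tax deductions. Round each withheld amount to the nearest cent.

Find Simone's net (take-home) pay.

$4,887.31

SIMPLE IRA contribution: $5,693.54 × 0.0498 = $283.54
Taxable wages = $5,693.54 − $283.54 = $5,410.00
Local income tax: $5,410.00 × 0.013 = $70.33
PFL insurance: $5,693.54 × 0.008 = $45.55
State disability insurance: $5,693.54 × 0.0134 = $76.29
State unemployment insurance (employee share): $5,693.54 × 0.0096 = $54.66
Charity payroll deduction: $275.86
(Employer's $60.30 toward charity payroll deduction is not withheld from the employee.)
Total deductions = $283.54 + $70.33 + $45.55 + $76.29 + $54.66 + $275.86 = $806.23
Net pay = $5,693.54 − $806.23 = $4,887.31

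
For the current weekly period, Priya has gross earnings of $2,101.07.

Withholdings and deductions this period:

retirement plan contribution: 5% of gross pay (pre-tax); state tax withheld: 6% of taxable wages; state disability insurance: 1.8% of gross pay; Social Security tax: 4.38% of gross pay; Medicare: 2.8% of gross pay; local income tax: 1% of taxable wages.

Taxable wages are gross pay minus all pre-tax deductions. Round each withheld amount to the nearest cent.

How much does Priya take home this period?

Retirement plan contribution: $2,101.07 × 0.05 = $105.05
Taxable wages = $2,101.07 − $105.05 = $1,996.02
State tax withheld: $1,996.02 × 0.06 = $119.76
Local income tax: $1,996.02 × 0.01 = $19.96
Medicare: $2,101.07 × 0.028 = $58.83
State disability insurance: $2,101.07 × 0.018 = $37.82
Social Security tax: $2,101.07 × 0.0438 = $92.03
Total deductions = $105.05 + $119.76 + $19.96 + $58.83 + $37.82 + $92.03 = $433.45
Net pay = $2,101.07 − $433.45 = $1,667.62

$1,667.62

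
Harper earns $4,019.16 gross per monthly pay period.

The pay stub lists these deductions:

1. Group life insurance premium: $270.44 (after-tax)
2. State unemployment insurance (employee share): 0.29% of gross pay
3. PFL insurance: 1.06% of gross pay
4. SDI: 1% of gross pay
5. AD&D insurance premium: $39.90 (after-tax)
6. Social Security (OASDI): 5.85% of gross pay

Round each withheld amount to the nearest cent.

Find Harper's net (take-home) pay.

SDI: $4,019.16 × 0.01 = $40.19
PFL insurance: $4,019.16 × 0.0106 = $42.60
State unemployment insurance (employee share): $4,019.16 × 0.0029 = $11.66
Social Security (OASDI): $4,019.16 × 0.0585 = $235.12
Group life insurance premium: $270.44
AD&D insurance premium: $39.90
Total deductions = $40.19 + $42.60 + $11.66 + $235.12 + $270.44 + $39.90 = $639.91
Net pay = $4,019.16 − $639.91 = $3,379.25

$3,379.25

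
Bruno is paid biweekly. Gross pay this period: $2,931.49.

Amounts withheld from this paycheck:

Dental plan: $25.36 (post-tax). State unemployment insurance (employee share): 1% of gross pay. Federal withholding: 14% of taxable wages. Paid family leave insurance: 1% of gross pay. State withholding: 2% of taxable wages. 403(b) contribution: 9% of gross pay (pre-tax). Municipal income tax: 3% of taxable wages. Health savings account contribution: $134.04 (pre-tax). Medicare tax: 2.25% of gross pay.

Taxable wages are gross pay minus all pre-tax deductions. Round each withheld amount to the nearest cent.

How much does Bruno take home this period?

Health savings account contribution: $134.04
403(b) contribution: $2,931.49 × 0.09 = $263.83
Pre-tax total = $134.04 + $263.83 = $397.87
Taxable wages = $2,931.49 − $397.87 = $2,533.62
Federal withholding: $2,533.62 × 0.14 = $354.71
Municipal income tax: $2,533.62 × 0.03 = $76.01
State withholding: $2,533.62 × 0.02 = $50.67
Paid family leave insurance: $2,931.49 × 0.01 = $29.31
State unemployment insurance (employee share): $2,931.49 × 0.01 = $29.31
Medicare tax: $2,931.49 × 0.0225 = $65.96
Dental plan: $25.36
Total deductions = $134.04 + $263.83 + $354.71 + $76.01 + $50.67 + $29.31 + $29.31 + $65.96 + $25.36 = $1,029.20
Net pay = $2,931.49 − $1,029.20 = $1,902.29

$1,902.29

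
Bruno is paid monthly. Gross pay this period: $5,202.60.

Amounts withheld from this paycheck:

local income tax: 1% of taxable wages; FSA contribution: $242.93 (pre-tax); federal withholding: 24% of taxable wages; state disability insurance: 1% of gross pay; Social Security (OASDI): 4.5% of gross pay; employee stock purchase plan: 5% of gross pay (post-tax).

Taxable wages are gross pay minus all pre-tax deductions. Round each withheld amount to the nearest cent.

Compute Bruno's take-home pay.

$3,173.47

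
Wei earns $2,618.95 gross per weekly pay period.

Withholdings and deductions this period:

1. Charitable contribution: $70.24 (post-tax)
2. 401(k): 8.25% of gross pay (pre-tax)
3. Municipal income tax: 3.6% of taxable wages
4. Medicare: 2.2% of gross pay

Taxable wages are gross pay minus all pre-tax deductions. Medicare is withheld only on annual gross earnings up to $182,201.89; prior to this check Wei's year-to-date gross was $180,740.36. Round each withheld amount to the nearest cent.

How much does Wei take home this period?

401(k): $2,618.95 × 0.0825 = $216.06
Taxable wages = $2,618.95 − $216.06 = $2,402.89
Municipal income tax: $2,402.89 × 0.036 = $86.50
Medicare: only $182,201.89 − $180,740.36 = $1,461.53 of this check is subject → $1,461.53 × 0.022 = $32.15
Charitable contribution: $70.24
Total deductions = $216.06 + $86.50 + $32.15 + $70.24 = $404.95
Net pay = $2,618.95 − $404.95 = $2,214.00

$2,214.00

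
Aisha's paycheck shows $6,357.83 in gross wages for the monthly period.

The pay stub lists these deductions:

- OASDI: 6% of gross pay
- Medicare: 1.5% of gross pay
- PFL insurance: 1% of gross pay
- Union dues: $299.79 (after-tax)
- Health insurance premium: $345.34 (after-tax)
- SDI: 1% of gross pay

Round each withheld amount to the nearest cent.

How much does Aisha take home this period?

$5,108.70

PFL insurance: $6,357.83 × 0.01 = $63.58
OASDI: $6,357.83 × 0.06 = $381.47
Medicare: $6,357.83 × 0.015 = $95.37
SDI: $6,357.83 × 0.01 = $63.58
Union dues: $299.79
Health insurance premium: $345.34
Total deductions = $63.58 + $381.47 + $95.37 + $63.58 + $299.79 + $345.34 = $1,249.13
Net pay = $6,357.83 − $1,249.13 = $5,108.70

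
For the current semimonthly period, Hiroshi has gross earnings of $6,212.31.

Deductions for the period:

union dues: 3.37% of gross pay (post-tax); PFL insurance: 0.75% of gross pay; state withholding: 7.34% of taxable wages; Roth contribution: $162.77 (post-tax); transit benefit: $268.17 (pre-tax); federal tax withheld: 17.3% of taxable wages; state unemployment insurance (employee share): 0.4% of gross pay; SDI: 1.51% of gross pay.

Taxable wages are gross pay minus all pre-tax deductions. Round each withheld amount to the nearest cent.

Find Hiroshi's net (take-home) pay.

$3,942.13

Transit benefit: $268.17
Taxable wages = $6,212.31 − $268.17 = $5,944.14
State withholding: $5,944.14 × 0.0734 = $436.30
Federal tax withheld: $5,944.14 × 0.173 = $1,028.34
State unemployment insurance (employee share): $6,212.31 × 0.004 = $24.85
SDI: $6,212.31 × 0.0151 = $93.81
PFL insurance: $6,212.31 × 0.0075 = $46.59
Union dues: $6,212.31 × 0.0337 = $209.35
Roth contribution: $162.77
Total deductions = $268.17 + $436.30 + $1,028.34 + $24.85 + $93.81 + $46.59 + $209.35 + $162.77 = $2,270.18
Net pay = $6,212.31 − $2,270.18 = $3,942.13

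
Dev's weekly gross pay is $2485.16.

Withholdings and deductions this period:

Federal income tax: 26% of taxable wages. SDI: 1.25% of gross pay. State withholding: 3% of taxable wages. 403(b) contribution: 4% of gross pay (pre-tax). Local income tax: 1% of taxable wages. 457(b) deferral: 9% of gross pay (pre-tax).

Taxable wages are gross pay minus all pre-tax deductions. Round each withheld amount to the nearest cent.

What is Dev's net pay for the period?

$1482.41

403(b) contribution: $2485.16 × 0.04 = $99.41
457(b) deferral: $2485.16 × 0.09 = $223.66
Pre-tax total = $99.41 + $223.66 = $323.07
Taxable wages = $2485.16 − $323.07 = $2162.09
Federal income tax: $2162.09 × 0.26 = $562.14
Local income tax: $2162.09 × 0.01 = $21.62
State withholding: $2162.09 × 0.03 = $64.86
SDI: $2485.16 × 0.0125 = $31.06
Total deductions = $99.41 + $223.66 + $562.14 + $21.62 + $64.86 + $31.06 = $1002.75
Net pay = $2485.16 − $1002.75 = $1482.41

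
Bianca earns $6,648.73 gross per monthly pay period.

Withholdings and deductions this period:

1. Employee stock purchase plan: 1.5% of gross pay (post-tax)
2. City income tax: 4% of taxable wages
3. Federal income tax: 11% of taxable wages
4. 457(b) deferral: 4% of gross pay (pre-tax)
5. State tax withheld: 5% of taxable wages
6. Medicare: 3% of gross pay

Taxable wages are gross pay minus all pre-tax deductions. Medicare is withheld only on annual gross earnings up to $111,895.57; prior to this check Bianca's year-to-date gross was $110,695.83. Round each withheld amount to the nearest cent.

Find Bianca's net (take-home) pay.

$4,970.50

457(b) deferral: $6,648.73 × 0.04 = $265.95
Taxable wages = $6,648.73 − $265.95 = $6,382.78
City income tax: $6,382.78 × 0.04 = $255.31
State tax withheld: $6,382.78 × 0.05 = $319.14
Federal income tax: $6,382.78 × 0.11 = $702.11
Medicare: only $111,895.57 − $110,695.83 = $1,199.74 of this check is subject → $1,199.74 × 0.03 = $35.99
Employee stock purchase plan: $6,648.73 × 0.015 = $99.73
Total deductions = $265.95 + $255.31 + $319.14 + $702.11 + $35.99 + $99.73 = $1,678.23
Net pay = $6,648.73 − $1,678.23 = $4,970.50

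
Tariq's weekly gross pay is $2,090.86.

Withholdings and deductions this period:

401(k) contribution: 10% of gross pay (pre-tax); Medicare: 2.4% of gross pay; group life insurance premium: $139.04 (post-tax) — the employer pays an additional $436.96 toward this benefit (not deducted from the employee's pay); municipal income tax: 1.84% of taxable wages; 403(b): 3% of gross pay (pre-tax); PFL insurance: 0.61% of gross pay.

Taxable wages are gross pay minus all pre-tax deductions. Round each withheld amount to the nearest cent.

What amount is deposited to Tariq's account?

$1,583.60

403(b): $2,090.86 × 0.03 = $62.73
401(k) contribution: $2,090.86 × 0.1 = $209.09
Pre-tax total = $62.73 + $209.09 = $271.82
Taxable wages = $2,090.86 − $271.82 = $1,819.04
Municipal income tax: $1,819.04 × 0.0184 = $33.47
Medicare: $2,090.86 × 0.024 = $50.18
PFL insurance: $2,090.86 × 0.0061 = $12.75
Group life insurance premium: $139.04
(Employer's $436.96 toward group life insurance premium is not withheld from the employee.)
Total deductions = $62.73 + $209.09 + $33.47 + $50.18 + $12.75 + $139.04 = $507.26
Net pay = $2,090.86 − $507.26 = $1,583.60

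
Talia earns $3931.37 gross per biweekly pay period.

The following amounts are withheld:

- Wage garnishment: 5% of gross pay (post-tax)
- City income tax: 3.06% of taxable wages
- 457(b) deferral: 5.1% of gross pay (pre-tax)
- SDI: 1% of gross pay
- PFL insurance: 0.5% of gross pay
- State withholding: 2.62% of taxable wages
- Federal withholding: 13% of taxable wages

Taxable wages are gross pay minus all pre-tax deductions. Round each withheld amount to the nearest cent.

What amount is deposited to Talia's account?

$2778.41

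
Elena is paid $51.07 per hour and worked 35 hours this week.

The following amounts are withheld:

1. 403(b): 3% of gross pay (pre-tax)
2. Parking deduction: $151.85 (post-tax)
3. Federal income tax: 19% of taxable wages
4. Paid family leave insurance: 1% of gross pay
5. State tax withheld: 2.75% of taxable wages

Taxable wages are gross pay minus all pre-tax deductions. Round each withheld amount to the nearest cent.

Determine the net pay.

$1,187.00

Gross pay: 35 × $51.07 = $1,787.45
403(b): $1,787.45 × 0.03 = $53.62
Taxable wages = $1,787.45 − $53.62 = $1,733.83
State tax withheld: $1,733.83 × 0.0275 = $47.68
Federal income tax: $1,733.83 × 0.19 = $329.43
Paid family leave insurance: $1,787.45 × 0.01 = $17.87
Parking deduction: $151.85
Total deductions = $53.62 + $47.68 + $329.43 + $17.87 + $151.85 = $600.45
Net pay = $1,787.45 − $600.45 = $1,187.00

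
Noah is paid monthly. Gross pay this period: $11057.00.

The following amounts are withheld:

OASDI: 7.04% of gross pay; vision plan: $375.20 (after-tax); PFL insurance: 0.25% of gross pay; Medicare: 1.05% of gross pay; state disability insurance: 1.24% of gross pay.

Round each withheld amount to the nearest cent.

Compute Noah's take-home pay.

OASDI: $11057.00 × 0.0704 = $778.41
Medicare: $11057.00 × 0.0105 = $116.10
PFL insurance: $11057.00 × 0.0025 = $27.64
State disability insurance: $11057.00 × 0.0124 = $137.11
Vision plan: $375.20
Total deductions = $778.41 + $116.10 + $27.64 + $137.11 + $375.20 = $1434.46
Net pay = $11057.00 − $1434.46 = $9622.54

$9622.54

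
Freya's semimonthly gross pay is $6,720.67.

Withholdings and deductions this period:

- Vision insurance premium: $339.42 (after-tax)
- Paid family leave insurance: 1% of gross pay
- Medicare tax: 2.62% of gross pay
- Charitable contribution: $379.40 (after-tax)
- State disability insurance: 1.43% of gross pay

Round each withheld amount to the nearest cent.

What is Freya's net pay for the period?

$5,662.45

State disability insurance: $6,720.67 × 0.0143 = $96.11
Medicare tax: $6,720.67 × 0.0262 = $176.08
Paid family leave insurance: $6,720.67 × 0.01 = $67.21
Charitable contribution: $379.40
Vision insurance premium: $339.42
Total deductions = $96.11 + $176.08 + $67.21 + $379.40 + $339.42 = $1,058.22
Net pay = $6,720.67 − $1,058.22 = $5,662.45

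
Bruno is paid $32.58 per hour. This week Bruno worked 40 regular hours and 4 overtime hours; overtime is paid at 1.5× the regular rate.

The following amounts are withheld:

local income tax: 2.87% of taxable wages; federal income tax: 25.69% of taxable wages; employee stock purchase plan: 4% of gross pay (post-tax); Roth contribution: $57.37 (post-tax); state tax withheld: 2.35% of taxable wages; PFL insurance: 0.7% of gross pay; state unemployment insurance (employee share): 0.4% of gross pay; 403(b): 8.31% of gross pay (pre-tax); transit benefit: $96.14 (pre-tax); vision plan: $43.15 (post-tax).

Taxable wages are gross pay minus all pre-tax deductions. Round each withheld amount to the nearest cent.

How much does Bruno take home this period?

$706.02

Regular pay: 40 × $32.58 = $1,303.20
Overtime pay: 4 × $32.58 × 1.5 = $195.48
Gross pay = $1,303.20 + $195.48 = $1,498.68
403(b): $1,498.68 × 0.0831 = $124.54
Transit benefit: $96.14
Pre-tax total = $124.54 + $96.14 = $220.68
Taxable wages = $1,498.68 − $220.68 = $1,278.00
Local income tax: $1,278.00 × 0.0287 = $36.68
State tax withheld: $1,278.00 × 0.0235 = $30.03
Federal income tax: $1,278.00 × 0.2569 = $328.32
PFL insurance: $1,498.68 × 0.007 = $10.49
State unemployment insurance (employee share): $1,498.68 × 0.004 = $5.99
Employee stock purchase plan: $1,498.68 × 0.04 = $59.95
Roth contribution: $57.37
Vision plan: $43.15
Total deductions = $124.54 + $96.14 + $36.68 + $30.03 + $328.32 + $10.49 + $5.99 + $59.95 + $57.37 + $43.15 = $792.66
Net pay = $1,498.68 − $792.66 = $706.02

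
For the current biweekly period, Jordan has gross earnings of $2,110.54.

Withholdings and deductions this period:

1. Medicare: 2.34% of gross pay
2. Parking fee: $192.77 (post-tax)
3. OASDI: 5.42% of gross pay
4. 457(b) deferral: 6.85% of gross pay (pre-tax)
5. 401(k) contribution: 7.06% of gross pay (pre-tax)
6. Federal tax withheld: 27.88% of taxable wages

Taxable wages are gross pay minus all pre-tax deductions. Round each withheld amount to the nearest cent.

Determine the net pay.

457(b) deferral: $2,110.54 × 0.0685 = $144.57
401(k) contribution: $2,110.54 × 0.0706 = $149.00
Pre-tax total = $144.57 + $149.00 = $293.57
Taxable wages = $2,110.54 − $293.57 = $1,816.97
Federal tax withheld: $1,816.97 × 0.2788 = $506.57
Medicare: $2,110.54 × 0.0234 = $49.39
OASDI: $2,110.54 × 0.0542 = $114.39
Parking fee: $192.77
Total deductions = $144.57 + $149.00 + $506.57 + $49.39 + $114.39 + $192.77 = $1,156.69
Net pay = $2,110.54 − $1,156.69 = $953.85

$953.85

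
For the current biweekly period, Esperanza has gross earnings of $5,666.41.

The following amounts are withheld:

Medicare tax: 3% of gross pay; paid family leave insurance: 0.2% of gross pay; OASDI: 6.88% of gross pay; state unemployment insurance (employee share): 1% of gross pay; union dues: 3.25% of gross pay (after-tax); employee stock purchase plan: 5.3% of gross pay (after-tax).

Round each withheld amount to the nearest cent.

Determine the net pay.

$4,554.10

Medicare tax: $5,666.41 × 0.03 = $169.99
OASDI: $5,666.41 × 0.0688 = $389.85
State unemployment insurance (employee share): $5,666.41 × 0.01 = $56.66
Paid family leave insurance: $5,666.41 × 0.002 = $11.33
Union dues: $5,666.41 × 0.0325 = $184.16
Employee stock purchase plan: $5,666.41 × 0.053 = $300.32
Total deductions = $169.99 + $389.85 + $56.66 + $11.33 + $184.16 + $300.32 = $1,112.31
Net pay = $5,666.41 − $1,112.31 = $4,554.10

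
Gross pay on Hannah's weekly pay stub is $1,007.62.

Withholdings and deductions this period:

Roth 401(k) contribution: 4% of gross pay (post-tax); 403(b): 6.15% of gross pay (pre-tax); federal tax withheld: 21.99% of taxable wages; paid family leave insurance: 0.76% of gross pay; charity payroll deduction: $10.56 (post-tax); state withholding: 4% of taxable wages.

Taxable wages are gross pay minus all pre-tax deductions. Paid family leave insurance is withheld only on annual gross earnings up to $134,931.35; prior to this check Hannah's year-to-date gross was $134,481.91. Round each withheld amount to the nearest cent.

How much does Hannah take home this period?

$645.59

403(b): $1,007.62 × 0.0615 = $61.97
Taxable wages = $1,007.62 − $61.97 = $945.65
State withholding: $945.65 × 0.04 = $37.83
Federal tax withheld: $945.65 × 0.2199 = $207.95
Paid family leave insurance: only $134,931.35 − $134,481.91 = $449.44 of this check is subject → $449.44 × 0.0076 = $3.42
Charity payroll deduction: $10.56
Roth 401(k) contribution: $1,007.62 × 0.04 = $40.30
Total deductions = $61.97 + $37.83 + $207.95 + $3.42 + $10.56 + $40.30 = $362.03
Net pay = $1,007.62 − $362.03 = $645.59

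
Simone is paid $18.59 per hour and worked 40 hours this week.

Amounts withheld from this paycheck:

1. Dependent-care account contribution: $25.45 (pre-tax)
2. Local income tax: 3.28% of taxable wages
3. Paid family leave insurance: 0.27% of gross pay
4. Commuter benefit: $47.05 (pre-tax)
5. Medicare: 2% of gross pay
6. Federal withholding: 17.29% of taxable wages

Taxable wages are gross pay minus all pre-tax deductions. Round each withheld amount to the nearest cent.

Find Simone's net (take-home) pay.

Gross pay: 40 × $18.59 = $743.60
Commuter benefit: $47.05
Dependent-care account contribution: $25.45
Pre-tax total = $47.05 + $25.45 = $72.50
Taxable wages = $743.60 − $72.50 = $671.10
Local income tax: $671.10 × 0.0328 = $22.01
Federal withholding: $671.10 × 0.1729 = $116.03
Medicare: $743.60 × 0.02 = $14.87
Paid family leave insurance: $743.60 × 0.0027 = $2.01
Total deductions = $47.05 + $25.45 + $22.01 + $116.03 + $14.87 + $2.01 = $227.42
Net pay = $743.60 − $227.42 = $516.18

$516.18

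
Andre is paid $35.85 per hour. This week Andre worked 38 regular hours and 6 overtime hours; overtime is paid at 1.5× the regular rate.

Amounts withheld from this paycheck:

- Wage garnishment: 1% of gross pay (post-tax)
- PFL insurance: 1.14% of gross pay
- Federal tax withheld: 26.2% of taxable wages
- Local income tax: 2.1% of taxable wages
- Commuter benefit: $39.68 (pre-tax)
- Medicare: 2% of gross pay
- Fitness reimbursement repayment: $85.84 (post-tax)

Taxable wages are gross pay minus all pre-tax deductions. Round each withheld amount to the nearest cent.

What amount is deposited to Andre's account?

Regular pay: 38 × $35.85 = $1,362.30
Overtime pay: 6 × $35.85 × 1.5 = $322.65
Gross pay = $1,362.30 + $322.65 = $1,684.95
Commuter benefit: $39.68
Taxable wages = $1,684.95 − $39.68 = $1,645.27
Local income tax: $1,645.27 × 0.021 = $34.55
Federal tax withheld: $1,645.27 × 0.262 = $431.06
Medicare: $1,684.95 × 0.02 = $33.70
PFL insurance: $1,684.95 × 0.0114 = $19.21
Wage garnishment: $1,684.95 × 0.01 = $16.85
Fitness reimbursement repayment: $85.84
Total deductions = $39.68 + $34.55 + $431.06 + $33.70 + $19.21 + $16.85 + $85.84 = $660.89
Net pay = $1,684.95 − $660.89 = $1,024.06

$1,024.06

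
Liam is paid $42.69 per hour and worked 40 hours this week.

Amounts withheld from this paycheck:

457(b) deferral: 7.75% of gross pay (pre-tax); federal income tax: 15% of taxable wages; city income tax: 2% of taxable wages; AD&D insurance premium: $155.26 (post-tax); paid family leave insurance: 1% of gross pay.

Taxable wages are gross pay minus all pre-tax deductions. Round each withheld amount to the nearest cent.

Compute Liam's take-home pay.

$1,135.12

Gross pay: 40 × $42.69 = $1,707.60
457(b) deferral: $1,707.60 × 0.0775 = $132.34
Taxable wages = $1,707.60 − $132.34 = $1,575.26
Federal income tax: $1,575.26 × 0.15 = $236.29
City income tax: $1,575.26 × 0.02 = $31.51
Paid family leave insurance: $1,707.60 × 0.01 = $17.08
AD&D insurance premium: $155.26
Total deductions = $132.34 + $236.29 + $31.51 + $17.08 + $155.26 = $572.48
Net pay = $1,707.60 − $572.48 = $1,135.12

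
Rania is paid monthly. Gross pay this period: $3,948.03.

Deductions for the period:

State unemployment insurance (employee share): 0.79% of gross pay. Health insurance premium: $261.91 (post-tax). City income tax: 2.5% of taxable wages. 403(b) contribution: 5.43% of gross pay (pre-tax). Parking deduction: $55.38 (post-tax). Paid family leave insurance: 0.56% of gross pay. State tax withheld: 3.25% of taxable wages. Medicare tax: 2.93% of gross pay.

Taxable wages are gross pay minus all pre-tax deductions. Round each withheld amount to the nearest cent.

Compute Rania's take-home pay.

$3,032.70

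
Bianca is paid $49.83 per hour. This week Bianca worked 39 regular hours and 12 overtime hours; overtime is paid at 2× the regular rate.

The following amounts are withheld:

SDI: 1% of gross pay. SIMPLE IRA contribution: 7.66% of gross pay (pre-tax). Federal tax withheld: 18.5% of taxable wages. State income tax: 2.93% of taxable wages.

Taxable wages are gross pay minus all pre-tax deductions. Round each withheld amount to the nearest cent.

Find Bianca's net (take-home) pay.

Regular pay: 39 × $49.83 = $1,943.37
Overtime pay: 12 × $49.83 × 2 = $1,195.92
Gross pay = $1,943.37 + $1,195.92 = $3,139.29
SIMPLE IRA contribution: $3,139.29 × 0.0766 = $240.47
Taxable wages = $3,139.29 − $240.47 = $2,898.82
Federal tax withheld: $2,898.82 × 0.185 = $536.28
State income tax: $2,898.82 × 0.0293 = $84.94
SDI: $3,139.29 × 0.01 = $31.39
Total deductions = $240.47 + $536.28 + $84.94 + $31.39 = $893.08
Net pay = $3,139.29 − $893.08 = $2,246.21

$2,246.21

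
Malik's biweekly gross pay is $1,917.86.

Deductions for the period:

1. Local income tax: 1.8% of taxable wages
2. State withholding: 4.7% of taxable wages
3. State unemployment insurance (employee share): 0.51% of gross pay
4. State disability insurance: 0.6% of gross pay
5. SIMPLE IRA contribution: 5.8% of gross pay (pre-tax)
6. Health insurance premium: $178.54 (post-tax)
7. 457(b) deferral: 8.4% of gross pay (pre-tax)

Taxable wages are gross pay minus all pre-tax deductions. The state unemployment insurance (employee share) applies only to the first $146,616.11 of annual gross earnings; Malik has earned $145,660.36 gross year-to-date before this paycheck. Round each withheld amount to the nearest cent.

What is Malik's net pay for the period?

457(b) deferral: $1,917.86 × 0.084 = $161.10
SIMPLE IRA contribution: $1,917.86 × 0.058 = $111.24
Pre-tax total = $161.10 + $111.24 = $272.34
Taxable wages = $1,917.86 − $272.34 = $1,645.52
Local income tax: $1,645.52 × 0.018 = $29.62
State withholding: $1,645.52 × 0.047 = $77.34
State disability insurance: $1,917.86 × 0.006 = $11.51
State unemployment insurance (employee share): only $146,616.11 − $145,660.36 = $955.75 of this check is subject → $955.75 × 0.0051 = $4.87
Health insurance premium: $178.54
Total deductions = $161.10 + $111.24 + $29.62 + $77.34 + $11.51 + $4.87 + $178.54 = $574.22
Net pay = $1,917.86 − $574.22 = $1,343.64

$1,343.64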